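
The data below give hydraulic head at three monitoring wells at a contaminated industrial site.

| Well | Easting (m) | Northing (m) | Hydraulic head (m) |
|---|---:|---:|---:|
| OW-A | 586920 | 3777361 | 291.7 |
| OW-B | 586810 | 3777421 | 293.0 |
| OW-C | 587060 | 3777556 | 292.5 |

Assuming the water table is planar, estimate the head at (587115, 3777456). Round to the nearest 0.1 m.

291.2 m

Three-point gradient (reference OW-A): Δ to OW-B = (-110, 60, +1.3), Δ to OW-C = (140, 195, +0.8).
∂h/∂x = -0.006884, ∂h/∂y = +0.009045 (det = -29850).
h(587115, 3777456) = 291.7 + (-0.006884)·(195) + (+0.009045)·(95) = 291.7 -1.342 +0.859 = 291.217 m.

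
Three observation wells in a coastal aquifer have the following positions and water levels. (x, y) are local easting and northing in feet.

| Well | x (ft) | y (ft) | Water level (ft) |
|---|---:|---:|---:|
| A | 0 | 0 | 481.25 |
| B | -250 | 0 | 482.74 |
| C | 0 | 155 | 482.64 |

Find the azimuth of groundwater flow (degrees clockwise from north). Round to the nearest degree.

∂h/∂x = (482.74 − 481.25) / (-250 − 0) = -0.005960
∂h/∂y = (482.64 − 481.25) / (155 − 0) = +0.008968
Flow direction (−∇h) has components (+0.005960 E, -0.008968 N).
Azimuth = atan2(E, N) = atan2(+0.005960, -0.008968) = 146.4° ≈ 146°.

146°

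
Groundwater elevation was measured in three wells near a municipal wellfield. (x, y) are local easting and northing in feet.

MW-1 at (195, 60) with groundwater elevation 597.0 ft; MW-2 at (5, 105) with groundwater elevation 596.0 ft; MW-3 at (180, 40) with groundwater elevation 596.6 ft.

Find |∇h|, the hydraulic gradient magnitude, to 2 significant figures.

0.016

With h = a·x + b·y + c and MW-1 as origin, the differences give:
  (-190)·a + 45·b = -1.0
  (-15)·a + (-20)·b = -0.4
Eliminate b (×(-20) and ×45, subtract): 4475·a = 38.00 → a = ∂h/∂x = +0.008492
Back-substitute: b = ∂h/∂y = +0.01363.
|∇h| = √(0.008492² + 0.01363²) = 0.01606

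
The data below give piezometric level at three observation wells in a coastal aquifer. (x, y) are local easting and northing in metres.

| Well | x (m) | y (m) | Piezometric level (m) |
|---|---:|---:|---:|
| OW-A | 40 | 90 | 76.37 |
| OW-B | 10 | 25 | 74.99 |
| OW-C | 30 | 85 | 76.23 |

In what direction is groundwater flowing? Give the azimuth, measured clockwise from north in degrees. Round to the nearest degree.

193°

Taking OW-A as reference: OW-B−OW-A = (-30, -65, -1.38); OW-C−OW-A = (-10, -5, -0.14).
Determinant of the coordinate differences = (-30)·(-5) − (-10)·(-65) = -500.
∂h/∂x = [(-1.38)·(-5) − (-0.14)·(-65)] / -500 = +0.004400
∂h/∂y = [(-30)·(-0.14) − (-10)·(-1.38)] / -500 = +0.01920
Flow direction (−∇h) has components (-0.004400 E, -0.01920 N).
Azimuth = atan2(E, N) = atan2(-0.004400, -0.01920) = 192.9° ≈ 193°.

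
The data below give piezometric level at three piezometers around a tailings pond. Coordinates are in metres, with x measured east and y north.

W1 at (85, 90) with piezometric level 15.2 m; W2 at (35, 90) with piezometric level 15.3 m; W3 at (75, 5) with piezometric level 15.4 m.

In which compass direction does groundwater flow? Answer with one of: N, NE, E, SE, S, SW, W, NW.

NE

Differences from W1: to W2 (Δx, Δy, Δh) = (-50, 0, +0.1); to W3 = (-10, -85, +0.2).
Determinant of the coordinate differences = (-50)·(-85) − (-10)·0 = 4250.
∂h/∂x = [(+0.1)·(-85) − (+0.2)·0] / 4250 = -0.002000
∂h/∂y = [(-50)·(+0.2) − (-10)·(+0.1)] / 4250 = -0.002118
Flow = −∇h = (+0.002000 east, +0.002118 north), which points northeast.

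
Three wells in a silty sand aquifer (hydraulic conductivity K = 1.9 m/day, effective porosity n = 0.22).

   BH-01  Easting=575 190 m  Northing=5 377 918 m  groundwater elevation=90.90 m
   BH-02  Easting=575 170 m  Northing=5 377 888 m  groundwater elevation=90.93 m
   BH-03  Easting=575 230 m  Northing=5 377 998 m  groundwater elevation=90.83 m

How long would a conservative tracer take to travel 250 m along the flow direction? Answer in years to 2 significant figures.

Three-point gradient (reference BH-01): Δ to BH-02 = (-20, -30, +0.03), Δ to BH-03 = (40, 80, -0.07).
∂h/∂x = -0.0007500, ∂h/∂y = -0.0005000 (det = -400).
|∇h| = √(-0.0007500² + -0.0005000²) = 0.0009014
Seepage velocity v = K·i/n = 1.9 × 0.0009014 / 0.22 = 0.007785 m/day.
t = 250 / 0.007785 = 3.211e+04 days = 87.9 years.

88 years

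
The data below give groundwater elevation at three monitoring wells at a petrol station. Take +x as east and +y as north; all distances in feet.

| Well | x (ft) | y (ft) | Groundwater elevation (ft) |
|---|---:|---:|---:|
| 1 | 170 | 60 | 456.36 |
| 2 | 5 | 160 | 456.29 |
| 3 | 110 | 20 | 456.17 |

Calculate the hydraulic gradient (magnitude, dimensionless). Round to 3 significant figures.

With h = a·x + b·y + c and 1 as origin, the differences give:
  (-165)·a + 100·b = -0.07
  (-60)·a + (-40)·b = -0.19
Eliminate b (×(-40) and ×100, subtract): 12600·a = 21.800 → a = ∂h/∂x = +0.001730
Back-substitute: b = ∂h/∂y = +0.002155.
|∇h| = √(0.001730² + 0.002155²) = 0.002763

0.00276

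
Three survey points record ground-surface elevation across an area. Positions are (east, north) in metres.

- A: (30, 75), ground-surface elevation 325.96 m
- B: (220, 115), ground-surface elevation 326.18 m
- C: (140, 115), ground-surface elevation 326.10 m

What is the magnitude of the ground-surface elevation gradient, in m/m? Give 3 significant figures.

With z = a·x + b·y + c and A as origin, the differences give:
  190·a + 40·b = +0.22
  110·a + 40·b = +0.14
Eliminate b (×40 and ×40, subtract): 3200·a = 3.200 → a = ∂z/∂x = +0.0010000
Back-substitute: b = ∂z/∂y = +0.0007500.
|∇f| = √(0.0010000² + 0.0007500²) = 0.00125 m/m

0.00125 m/m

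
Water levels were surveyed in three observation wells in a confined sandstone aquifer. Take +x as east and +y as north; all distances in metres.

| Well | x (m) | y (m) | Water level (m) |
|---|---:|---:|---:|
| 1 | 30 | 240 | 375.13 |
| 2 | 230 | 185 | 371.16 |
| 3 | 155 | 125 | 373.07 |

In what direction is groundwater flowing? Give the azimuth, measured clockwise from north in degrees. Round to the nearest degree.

076°

Taking 1 as reference: 2−1 = (200, -55, -3.97); 3−1 = (125, -115, -2.06).
Solve a·Δx + b·Δy = Δh: det = 200·(-115) − 125·(-55) = -16125.
∂h/∂x = [(-3.97)·(-115) − (-2.06)·(-55)] / -16125 = -0.02129
∂h/∂y = [200·(-2.06) − 125·(-3.97)] / -16125 = -0.005225
Flow direction (−∇h) has components (+0.02129 E, +0.005225 N).
Azimuth = atan2(E, N) = atan2(+0.02129, +0.005225) = 76.2° ≈ 076°.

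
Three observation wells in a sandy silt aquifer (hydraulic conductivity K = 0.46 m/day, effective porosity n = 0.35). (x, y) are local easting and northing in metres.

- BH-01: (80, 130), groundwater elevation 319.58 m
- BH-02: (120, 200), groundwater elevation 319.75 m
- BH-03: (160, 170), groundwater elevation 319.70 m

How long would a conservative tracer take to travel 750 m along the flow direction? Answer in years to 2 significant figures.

700 years

Differences from BH-01: to BH-02 (Δx, Δy, Δh) = (40, 70, +0.17); to BH-03 = (80, 40, +0.12).
Solve a·Δx + b·Δy = Δh: det = 40·40 − 80·70 = -4000.
∂h/∂x = [(+0.17)·40 − (+0.12)·70] / -4000 = +0.0004000
∂h/∂y = [40·(+0.12) − 80·(+0.17)] / -4000 = +0.002200
|∇h| = √(0.0004000² + 0.002200²) = 0.002236
Seepage velocity v = K·i/n = 0.46 × 0.002236 / 0.35 = 0.002939 m/day.
t = 750 / 0.002939 = 2.552e+05 days = 699 years.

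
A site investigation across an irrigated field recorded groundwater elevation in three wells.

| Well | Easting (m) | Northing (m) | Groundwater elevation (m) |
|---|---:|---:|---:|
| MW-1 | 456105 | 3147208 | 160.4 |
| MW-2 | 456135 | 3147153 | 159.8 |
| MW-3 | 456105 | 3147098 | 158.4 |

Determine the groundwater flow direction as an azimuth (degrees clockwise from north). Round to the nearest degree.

216°

Taking MW-1 as reference: MW-2−MW-1 = (30, -55, -0.6); MW-3−MW-1 = (0, -110, -2.0).
Solve a·Δx + b·Δy = Δh: det = 30·(-110) − 0·(-55) = -3300.
∂h/∂x = [(-0.6)·(-110) − (-2.0)·(-55)] / -3300 = +0.01333
∂h/∂y = [30·(-2.0) − 0·(-0.6)] / -3300 = +0.01818
Flow direction (−∇h) has components (-0.01333 E, -0.01818 N).
Azimuth = atan2(E, N) = atan2(-0.01333, -0.01818) = 216.3° ≈ 216°.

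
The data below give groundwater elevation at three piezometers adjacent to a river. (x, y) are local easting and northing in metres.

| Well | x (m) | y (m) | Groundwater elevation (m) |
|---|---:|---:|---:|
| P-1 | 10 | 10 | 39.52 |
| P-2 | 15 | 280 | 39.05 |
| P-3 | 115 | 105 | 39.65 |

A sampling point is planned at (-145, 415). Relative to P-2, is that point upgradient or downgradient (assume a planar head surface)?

Differences from P-1: to P-2 (Δx, Δy, Δh) = (5, 270, -0.47); to P-3 = (105, 95, +0.13).
Determinant of the coordinate differences = 5·95 − 105·270 = -27875.
∂h/∂x = [(-0.47)·95 − (+0.13)·270] / -27875 = +0.002861
∂h/∂y = [5·(+0.13) − 105·(-0.47)] / -27875 = -0.001794
Head at (-145, 415) = 39.52 + (+0.002861)·(-155) + (-0.001794)·(405) = 38.35 m.
That is lower than the 39.05 m at P-2, so the point is downgradient.

downgradient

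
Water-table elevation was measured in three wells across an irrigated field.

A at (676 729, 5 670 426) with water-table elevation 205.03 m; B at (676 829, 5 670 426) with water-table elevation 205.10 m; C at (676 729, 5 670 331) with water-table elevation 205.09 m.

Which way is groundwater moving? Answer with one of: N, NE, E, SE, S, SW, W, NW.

NW

∂h/∂x = (205.10 − 205.03) / (676829 − 676729) = +0.0007000
∂h/∂y = (205.09 − 205.03) / (5670331 − 5670426) = -0.0006316
Flow = −∇h = (-0.0007000 east, +0.0006316 north), which points northwest.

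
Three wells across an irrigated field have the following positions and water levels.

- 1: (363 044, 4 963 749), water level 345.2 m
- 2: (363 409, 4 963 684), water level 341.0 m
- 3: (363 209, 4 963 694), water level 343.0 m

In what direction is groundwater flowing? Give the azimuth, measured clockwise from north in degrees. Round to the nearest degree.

141°

Differences from 1: to 2 (Δx, Δy, Δh) = (365, -65, -4.2); to 3 = (165, -55, -2.2).
Determinant of the coordinate differences = 365·(-55) − 165·(-65) = -9350.
∂h/∂x = [(-4.2)·(-55) − (-2.2)·(-65)] / -9350 = -0.009412
∂h/∂y = [365·(-2.2) − 165·(-4.2)] / -9350 = +0.01176
Flow direction (−∇h) has components (+0.009412 E, -0.01176 N).
Azimuth = atan2(E, N) = atan2(+0.009412, -0.01176) = 141.3° ≈ 141°.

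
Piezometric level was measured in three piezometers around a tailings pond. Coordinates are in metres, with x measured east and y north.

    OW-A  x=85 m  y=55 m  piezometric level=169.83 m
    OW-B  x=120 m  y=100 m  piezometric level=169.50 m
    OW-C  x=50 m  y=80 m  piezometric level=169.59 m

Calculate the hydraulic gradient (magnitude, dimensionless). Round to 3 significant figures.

Three-point gradient (reference OW-A): Δ to OW-B = (35, 45, -0.33), Δ to OW-C = (-35, 25, -0.24).
∂h/∂x = +0.001041, ∂h/∂y = -0.008143 (det = 2450).
|∇h| = √(0.001041² + -0.008143²) = 0.008209

0.00821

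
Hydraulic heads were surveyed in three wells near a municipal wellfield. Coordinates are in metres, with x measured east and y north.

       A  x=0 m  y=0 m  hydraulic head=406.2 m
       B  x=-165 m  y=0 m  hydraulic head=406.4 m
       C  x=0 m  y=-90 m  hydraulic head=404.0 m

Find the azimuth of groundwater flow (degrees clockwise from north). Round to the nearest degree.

∂h/∂x = (406.4 − 406.2) / (-165 − 0) = -0.001212
∂h/∂y = (404.0 − 406.2) / (-90 − 0) = +0.02444
Flow direction (−∇h) has components (+0.001212 E, -0.02444 N).
Azimuth = atan2(E, N) = atan2(+0.001212, -0.02444) = 177.2° ≈ 177°.

177°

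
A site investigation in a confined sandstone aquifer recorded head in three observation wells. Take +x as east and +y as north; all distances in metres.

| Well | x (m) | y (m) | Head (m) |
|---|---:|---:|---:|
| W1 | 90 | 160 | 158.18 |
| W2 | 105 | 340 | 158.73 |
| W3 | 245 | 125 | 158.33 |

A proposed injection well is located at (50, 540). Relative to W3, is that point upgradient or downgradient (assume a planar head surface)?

upgradient

Differences from W1: to W2 (Δx, Δy, Δh) = (15, 180, +0.55); to W3 = (155, -35, +0.15).
Solve a·Δx + b·Δy = Δh: det = 15·(-35) − 155·180 = -28425.
∂h/∂x = [(+0.55)·(-35) − (+0.15)·180] / -28425 = +0.001627
∂h/∂y = [15·(+0.15) − 155·(+0.55)] / -28425 = +0.002920
Head at (50, 540) = 158.18 + (+0.001627)·(-40) + (+0.002920)·(380) = 159.22 m.
That is higher than the 158.33 m at W3, so the point is upgradient.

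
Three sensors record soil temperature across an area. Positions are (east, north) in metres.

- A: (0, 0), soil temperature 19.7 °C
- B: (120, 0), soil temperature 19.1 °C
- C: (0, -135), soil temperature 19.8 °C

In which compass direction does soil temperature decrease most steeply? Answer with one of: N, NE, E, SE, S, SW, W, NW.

∂T/∂x = (19.1 − 19.7) / (120 − 0) = -0.005000
∂T/∂y = (19.8 − 19.7) / (-135 − 0) = -0.0007407
Steepest decrease is along −∇f = (+0.005000 E, +0.0007407 N) → east.

E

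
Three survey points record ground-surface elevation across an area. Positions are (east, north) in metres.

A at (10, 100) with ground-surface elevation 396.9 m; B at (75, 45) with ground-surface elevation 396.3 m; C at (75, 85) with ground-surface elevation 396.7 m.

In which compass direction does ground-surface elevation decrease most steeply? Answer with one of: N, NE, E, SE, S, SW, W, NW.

Taking A as reference: B−A = (65, -55, -0.6); C−A = (65, -15, -0.2).
Solve a·Δx + b·Δy = Δz: det = 65·(-15) − 65·(-55) = 2600.
∂z/∂x = [(-0.6)·(-15) − (-0.2)·(-55)] / 2600 = -0.0007692
∂z/∂y = [65·(-0.2) − 65·(-0.6)] / 2600 = +0.010000
Steepest decrease is along −∇f = (+0.0007692 E, -0.010000 N) → south.

S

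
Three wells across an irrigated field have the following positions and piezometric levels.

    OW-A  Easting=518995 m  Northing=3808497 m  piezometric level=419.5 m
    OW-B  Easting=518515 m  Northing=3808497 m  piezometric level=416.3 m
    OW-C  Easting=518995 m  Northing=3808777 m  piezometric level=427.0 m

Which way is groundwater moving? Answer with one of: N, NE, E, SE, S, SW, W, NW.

∂h/∂x = (416.3 − 419.5) / (518515 − 518995) = +0.006667
∂h/∂y = (427.0 − 419.5) / (3808777 − 3808497) = +0.02679
Flow = −∇h = (-0.006667 east, -0.02679 north), which points south.

S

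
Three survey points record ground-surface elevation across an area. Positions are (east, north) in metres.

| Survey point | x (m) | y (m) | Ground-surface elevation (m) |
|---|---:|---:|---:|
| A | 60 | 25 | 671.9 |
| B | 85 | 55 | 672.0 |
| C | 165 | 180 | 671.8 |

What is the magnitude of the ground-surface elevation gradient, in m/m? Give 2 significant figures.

0.031 m/m

Taking A as reference: B−A = (25, 30, +0.1); C−A = (105, 155, -0.1).
Determinant of the coordinate differences = 25·155 − 105·30 = 725.
∂z/∂x = [(+0.1)·155 − (-0.1)·30] / 725 = +0.02552
∂z/∂y = [25·(-0.1) − 105·(+0.1)] / 725 = -0.01793
|∇f| = √(0.02552² + -0.01793²) = 0.03119 m/m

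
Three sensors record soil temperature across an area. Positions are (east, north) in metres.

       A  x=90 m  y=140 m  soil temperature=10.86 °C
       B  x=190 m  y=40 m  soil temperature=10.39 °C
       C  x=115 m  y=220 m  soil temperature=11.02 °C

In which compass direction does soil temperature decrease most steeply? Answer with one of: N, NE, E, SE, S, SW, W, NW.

SE

With T = a·x + b·y + c and A as origin, the differences give:
  100·a + (-100)·b = -0.47
  25·a + 80·b = +0.16
Eliminate b (×80 and ×(-100), subtract): 10500·a = -21.600 → a = ∂T/∂x = -0.002057
Back-substitute: b = ∂T/∂y = +0.002643.
Steepest decrease is along −∇f = (+0.002057 E, -0.002643 N) → southeast.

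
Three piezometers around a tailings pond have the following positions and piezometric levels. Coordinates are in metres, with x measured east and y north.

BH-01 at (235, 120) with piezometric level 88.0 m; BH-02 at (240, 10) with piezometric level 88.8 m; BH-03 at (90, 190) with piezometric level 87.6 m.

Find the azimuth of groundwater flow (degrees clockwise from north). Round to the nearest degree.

006°

Differences from BH-01: to BH-02 (Δx, Δy, Δh) = (5, -110, +0.8); to BH-03 = (-145, 70, -0.4).
Solve a·Δx + b·Δy = Δh: det = 5·70 − (-145)·(-110) = -15600.
∂h/∂x = [(+0.8)·70 − (-0.4)·(-110)] / -15600 = -0.0007692
∂h/∂y = [5·(-0.4) − (-145)·(+0.8)] / -15600 = -0.007308
Flow direction (−∇h) has components (+0.0007692 E, +0.007308 N).
Azimuth = atan2(E, N) = atan2(+0.0007692, +0.007308) = 6.0° ≈ 006°.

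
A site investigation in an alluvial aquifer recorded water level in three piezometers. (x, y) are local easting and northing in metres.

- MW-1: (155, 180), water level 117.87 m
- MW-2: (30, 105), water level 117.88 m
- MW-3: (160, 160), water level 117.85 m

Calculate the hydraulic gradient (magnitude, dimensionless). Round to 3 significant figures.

With h = a·x + b·y + c and MW-1 as origin, the differences give:
  (-125)·a + (-75)·b = +0.01
  5·a + (-20)·b = -0.02
Eliminate b (×(-20) and ×(-75), subtract): 2875·a = -1.700 → a = ∂h/∂x = -0.0005913
Back-substitute: b = ∂h/∂y = +0.0008522.
|∇h| = √(-0.0005913² + 0.0008522²) = 0.001037

0.00104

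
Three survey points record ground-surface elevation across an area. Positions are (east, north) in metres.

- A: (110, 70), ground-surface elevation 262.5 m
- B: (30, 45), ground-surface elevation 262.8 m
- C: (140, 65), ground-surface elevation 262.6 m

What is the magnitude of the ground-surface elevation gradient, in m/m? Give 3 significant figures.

Three-point gradient (reference A): Δ to B = (-80, -25, +0.3), Δ to C = (30, -5, +0.1).
∂z/∂x = +0.0008696, ∂z/∂y = -0.01478 (det = 1150).
|∇f| = √(0.0008696² + -0.01478²) = 0.01481 m/m

0.0148 m/m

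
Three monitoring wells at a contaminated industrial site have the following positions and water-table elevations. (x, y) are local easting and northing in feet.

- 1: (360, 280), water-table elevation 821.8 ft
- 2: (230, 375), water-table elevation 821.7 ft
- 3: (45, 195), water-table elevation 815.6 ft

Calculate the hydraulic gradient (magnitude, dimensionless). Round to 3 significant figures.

0.0239

With h = a·x + b·y + c and 1 as origin, the differences give:
  (-130)·a + 95·b = -0.1
  (-315)·a + (-85)·b = -6.2
Eliminate b (×(-85) and ×95, subtract): 40975·a = 597.50 → a = ∂h/∂x = +0.01458
Back-substitute: b = ∂h/∂y = +0.01890.
|∇h| = √(0.01458² + 0.01890²) = 0.02387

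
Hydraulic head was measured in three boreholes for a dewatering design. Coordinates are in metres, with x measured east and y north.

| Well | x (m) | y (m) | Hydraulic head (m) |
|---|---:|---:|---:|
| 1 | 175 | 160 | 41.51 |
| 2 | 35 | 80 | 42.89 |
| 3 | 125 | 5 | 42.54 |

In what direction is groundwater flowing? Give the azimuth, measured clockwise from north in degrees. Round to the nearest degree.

060°

Differences from 1: to 2 (Δx, Δy, Δh) = (-140, -80, +1.38); to 3 = (-50, -155, +1.03).
Solve a·Δx + b·Δy = Δh: det = (-140)·(-155) − (-50)·(-80) = 17700.
∂h/∂x = [(+1.38)·(-155) − (+1.03)·(-80)] / 17700 = -0.007429
∂h/∂y = [(-140)·(+1.03) − (-50)·(+1.38)] / 17700 = -0.004249
Flow direction (−∇h) has components (+0.007429 E, +0.004249 N).
Azimuth = atan2(E, N) = atan2(+0.007429, +0.004249) = 60.2° ≈ 060°.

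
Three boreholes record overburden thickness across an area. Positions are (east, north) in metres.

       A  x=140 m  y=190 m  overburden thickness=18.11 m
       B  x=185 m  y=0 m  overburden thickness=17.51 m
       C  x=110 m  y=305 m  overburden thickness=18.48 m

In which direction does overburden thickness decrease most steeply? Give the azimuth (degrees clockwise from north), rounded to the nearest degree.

136°

Three-point gradient (reference A): Δ to B = (45, -190, -0.60), Δ to C = (-30, 115, +0.37).
∂d/∂x = -0.002476, ∂d/∂y = +0.002571 (det = -525).
Steepest decrease is along −∇f: components (+0.002476 E, -0.002571 N).
Azimuth = atan2(+0.002476, -0.002571) = 136.1° ≈ 136°.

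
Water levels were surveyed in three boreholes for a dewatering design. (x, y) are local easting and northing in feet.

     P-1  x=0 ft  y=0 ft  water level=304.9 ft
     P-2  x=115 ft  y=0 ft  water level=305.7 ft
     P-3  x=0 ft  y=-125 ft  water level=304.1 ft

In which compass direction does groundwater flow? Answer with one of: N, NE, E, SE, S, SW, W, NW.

SW

∂h/∂x = (305.7 − 304.9) / (115 − 0) = +0.006957
∂h/∂y = (304.1 − 304.9) / (-125 − 0) = +0.006400
Flow = −∇h = (-0.006957 east, -0.006400 north), which points southwest.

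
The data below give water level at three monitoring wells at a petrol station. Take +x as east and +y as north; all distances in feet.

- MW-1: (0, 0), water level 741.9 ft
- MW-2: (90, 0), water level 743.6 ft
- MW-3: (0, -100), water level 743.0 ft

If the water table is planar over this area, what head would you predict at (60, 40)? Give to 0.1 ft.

742.6 ft

∂h/∂x = (743.6 − 741.9) / (90 − 0) = +0.01889
∂h/∂y = (743.0 − 741.9) / (-100 − 0) = -0.01100
h(60, 40) = 741.9 + (+0.01889)·(60) + (-0.01100)·(40) = 741.9 +1.133 -0.440 = 742.593 ft.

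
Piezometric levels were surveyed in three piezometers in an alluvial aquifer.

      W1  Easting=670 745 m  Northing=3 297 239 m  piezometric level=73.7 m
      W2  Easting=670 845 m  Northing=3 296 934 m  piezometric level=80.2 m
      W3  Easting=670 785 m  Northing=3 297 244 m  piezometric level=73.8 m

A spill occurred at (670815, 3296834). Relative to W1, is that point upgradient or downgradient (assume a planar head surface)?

upgradient

Three-point gradient (reference W1): Δ to W2 = (100, -305, +6.5), Δ to W3 = (40, 5, +0.1).
∂h/∂x = +0.004961, ∂h/∂y = -0.01969 (det = 12700).
Head at (670815, 3296834) = 73.7 + (+0.004961)·(70) + (-0.01969)·(-405) = 82.02 m.
That is higher than the 73.7 m at W1, so the point is upgradient.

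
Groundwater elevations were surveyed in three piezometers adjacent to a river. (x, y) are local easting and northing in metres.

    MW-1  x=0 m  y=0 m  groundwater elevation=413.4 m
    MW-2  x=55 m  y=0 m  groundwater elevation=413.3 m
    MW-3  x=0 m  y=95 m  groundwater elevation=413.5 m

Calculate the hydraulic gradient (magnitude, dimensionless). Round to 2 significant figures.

∂h/∂x = (413.3 − 413.4) / (55 − 0) = -0.001818
∂h/∂y = (413.5 − 413.4) / (95 − 0) = +0.001053
|∇h| = √(-0.001818² + 0.001053²) = 0.002101

0.0021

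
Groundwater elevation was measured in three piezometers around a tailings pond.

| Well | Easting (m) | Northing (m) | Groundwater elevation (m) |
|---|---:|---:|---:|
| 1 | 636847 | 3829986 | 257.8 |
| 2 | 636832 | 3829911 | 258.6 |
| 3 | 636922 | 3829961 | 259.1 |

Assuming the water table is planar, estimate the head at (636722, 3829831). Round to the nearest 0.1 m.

258.2 m

Taking 1 as reference: 2−1 = (-15, -75, +0.8); 3−1 = (75, -25, +1.3).
Solve a·Δx + b·Δy = Δh: det = (-15)·(-25) − 75·(-75) = 6000.
∂h/∂x = [(+0.8)·(-25) − (+1.3)·(-75)] / 6000 = +0.01292
∂h/∂y = [(-15)·(+1.3) − 75·(+0.8)] / 6000 = -0.01325
h(636722, 3829831) = 257.8 + (+0.01292)·(-125) + (-0.01325)·(-155) = 257.8 -1.615 +2.054 = 258.239 m.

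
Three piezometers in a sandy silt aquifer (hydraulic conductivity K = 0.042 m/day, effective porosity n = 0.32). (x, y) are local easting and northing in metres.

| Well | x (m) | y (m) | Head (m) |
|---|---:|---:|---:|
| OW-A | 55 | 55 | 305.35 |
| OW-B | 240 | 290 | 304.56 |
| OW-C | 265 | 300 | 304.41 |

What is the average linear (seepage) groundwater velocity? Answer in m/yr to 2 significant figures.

Taking OW-A as reference: OW-B−OW-A = (185, 235, -0.79); OW-C−OW-A = (210, 245, -0.94).
Determinant of the coordinate differences = 185·245 − 210·235 = -4025.
∂h/∂x = [(-0.79)·245 − (-0.94)·235] / -4025 = -0.006795
∂h/∂y = [185·(-0.94) − 210·(-0.79)] / -4025 = +0.001988
|∇h| = √(-0.006795² + 0.001988²) = 0.00708
Seepage velocity v = K·i/n = 0.042 × 0.00708 / 0.32 = 0.0009293 m/day = 0.3394 m/yr.

0.34 m/yr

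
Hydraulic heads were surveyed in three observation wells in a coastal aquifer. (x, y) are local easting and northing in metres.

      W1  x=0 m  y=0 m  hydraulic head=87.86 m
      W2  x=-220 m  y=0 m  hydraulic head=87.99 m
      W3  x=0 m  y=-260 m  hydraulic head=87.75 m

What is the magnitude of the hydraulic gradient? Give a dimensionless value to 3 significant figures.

∂h/∂x = (87.99 − 87.86) / (-220 − 0) = -0.0005909
∂h/∂y = (87.75 − 87.86) / (-260 − 0) = +0.0004231
|∇h| = √(-0.0005909² + 0.0004231²) = 0.0007268

0.000727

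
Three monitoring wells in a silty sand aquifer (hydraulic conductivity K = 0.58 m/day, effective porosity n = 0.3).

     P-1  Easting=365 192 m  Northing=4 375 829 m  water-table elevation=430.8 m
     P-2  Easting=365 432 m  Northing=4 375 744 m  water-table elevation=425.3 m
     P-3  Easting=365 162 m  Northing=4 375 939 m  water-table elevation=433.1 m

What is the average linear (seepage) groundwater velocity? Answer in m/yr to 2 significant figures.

Differences from P-1: to P-2 (Δx, Δy, Δh) = (240, -85, -5.5); to P-3 = (-30, 110, +2.3).
Solve a·Δx + b·Δy = Δh: det = 240·110 − (-30)·(-85) = 23850.
∂h/∂x = [(-5.5)·110 − (+2.3)·(-85)] / 23850 = -0.01717
∂h/∂y = [240·(+2.3) − (-30)·(-5.5)] / 23850 = +0.01623
|∇h| = √(-0.01717² + 0.01623²) = 0.02363
Seepage velocity v = K·i/n = 0.58 × 0.02363 / 0.3 = 0.04568 m/day = 16.68 m/yr.

17 m/yr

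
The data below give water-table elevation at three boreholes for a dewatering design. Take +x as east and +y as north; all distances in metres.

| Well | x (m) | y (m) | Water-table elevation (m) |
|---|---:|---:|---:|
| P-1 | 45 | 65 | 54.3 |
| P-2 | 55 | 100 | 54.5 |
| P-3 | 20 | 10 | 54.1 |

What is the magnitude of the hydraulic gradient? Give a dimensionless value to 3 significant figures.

0.0154

Three-point gradient (reference P-1): Δ to P-2 = (10, 35, +0.2), Δ to P-3 = (-25, -55, -0.2).
∂h/∂x = -0.01231, ∂h/∂y = +0.009231 (det = 325).
|∇h| = √(-0.01231² + 0.009231²) = 0.01539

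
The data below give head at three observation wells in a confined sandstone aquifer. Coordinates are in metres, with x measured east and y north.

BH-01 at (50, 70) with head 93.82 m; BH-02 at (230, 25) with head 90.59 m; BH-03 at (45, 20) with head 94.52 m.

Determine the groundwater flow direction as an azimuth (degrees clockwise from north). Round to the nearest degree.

Taking BH-01 as reference: BH-02−BH-01 = (180, -45, -3.23); BH-03−BH-01 = (-5, -50, +0.70).
Solve a·Δx + b·Δy = Δh: det = 180·(-50) − (-5)·(-45) = -9225.
∂h/∂x = [(-3.23)·(-50) − (+0.70)·(-45)] / -9225 = -0.02092
∂h/∂y = [180·(+0.70) − (-5)·(-3.23)] / -9225 = -0.01191
Flow direction (−∇h) has components (+0.02092 E, +0.01191 N).
Azimuth = atan2(E, N) = atan2(+0.02092, +0.01191) = 60.4° ≈ 060°.

060°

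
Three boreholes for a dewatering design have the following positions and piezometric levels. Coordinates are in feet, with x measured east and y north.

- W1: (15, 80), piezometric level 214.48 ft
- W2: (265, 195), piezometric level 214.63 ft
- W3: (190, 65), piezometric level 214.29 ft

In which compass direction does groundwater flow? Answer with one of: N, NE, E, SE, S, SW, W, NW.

Three-point gradient (reference W1): Δ to W2 = (250, 115, +0.15), Δ to W3 = (175, -15, -0.19).
∂h/∂x = -0.0008209, ∂h/∂y = +0.003089 (det = -23875).
Flow = −∇h = (+0.0008209 east, -0.003089 north), which points south.

S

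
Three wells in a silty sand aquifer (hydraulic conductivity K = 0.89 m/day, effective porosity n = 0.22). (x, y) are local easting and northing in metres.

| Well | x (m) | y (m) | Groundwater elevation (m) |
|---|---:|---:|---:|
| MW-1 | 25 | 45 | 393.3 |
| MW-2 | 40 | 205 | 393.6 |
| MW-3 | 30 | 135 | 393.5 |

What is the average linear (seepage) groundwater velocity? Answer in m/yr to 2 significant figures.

14 m/yr

With h = a·x + b·y + c and MW-1 as origin, the differences give:
  15·a + 160·b = +0.3
  5·a + 90·b = +0.2
Eliminate b (×90 and ×160, subtract): 550·a = -5.00 → a = ∂h/∂x = -0.009091
Back-substitute: b = ∂h/∂y = +0.002727.
|∇h| = √(-0.009091² + 0.002727²) = 0.009491
Seepage velocity v = K·i/n = 0.89 × 0.009491 / 0.22 = 0.0384 m/day = 14.03 m/yr.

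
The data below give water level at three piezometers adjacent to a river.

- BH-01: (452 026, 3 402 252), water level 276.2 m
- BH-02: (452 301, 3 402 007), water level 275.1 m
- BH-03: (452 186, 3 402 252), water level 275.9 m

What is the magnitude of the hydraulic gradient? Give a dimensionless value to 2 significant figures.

Differences from BH-01: to BH-02 (Δx, Δy, Δh) = (275, -245, -1.1); to BH-03 = (160, 0, -0.3).
Determinant of the coordinate differences = 275·0 − 160·(-245) = 39200.
∂h/∂x = [(-1.1)·0 − (-0.3)·(-245)] / 39200 = -0.001875
∂h/∂y = [275·(-0.3) − 160·(-1.1)] / 39200 = +0.002385
|∇h| = √(-0.001875² + 0.002385²) = 0.003034

0.0030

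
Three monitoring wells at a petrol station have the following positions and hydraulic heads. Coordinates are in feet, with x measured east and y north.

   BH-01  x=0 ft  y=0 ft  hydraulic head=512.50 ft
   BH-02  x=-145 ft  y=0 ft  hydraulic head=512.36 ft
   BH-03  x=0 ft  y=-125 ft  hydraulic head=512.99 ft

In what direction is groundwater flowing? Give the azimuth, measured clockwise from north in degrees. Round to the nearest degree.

∂h/∂x = (512.36 − 512.50) / (-145 − 0) = +0.0009655
∂h/∂y = (512.99 − 512.50) / (-125 − 0) = -0.003920
Flow direction (−∇h) has components (-0.0009655 E, +0.003920 N).
Azimuth = atan2(E, N) = atan2(-0.0009655, +0.003920) = 346.2° ≈ 346°.

346°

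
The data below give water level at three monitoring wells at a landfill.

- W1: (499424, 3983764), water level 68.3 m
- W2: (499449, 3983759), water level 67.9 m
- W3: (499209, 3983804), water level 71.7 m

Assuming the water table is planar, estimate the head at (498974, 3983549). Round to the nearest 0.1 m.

71.4 m

With h = a·x + b·y + c and W1 as origin, the differences give:
  25·a + (-5)·b = -0.4
  (-215)·a + 40·b = +3.4
Eliminate b (×40 and ×(-5), subtract): -75·a = 1.00 → a = ∂h/∂x = -0.01333
Back-substitute: b = ∂h/∂y = +0.01333.
h(498974, 3983549) = 68.3 + (-0.01333)·(-450) + (+0.01333)·(-215) = 68.3 +6.000 -2.867 = 71.433 m.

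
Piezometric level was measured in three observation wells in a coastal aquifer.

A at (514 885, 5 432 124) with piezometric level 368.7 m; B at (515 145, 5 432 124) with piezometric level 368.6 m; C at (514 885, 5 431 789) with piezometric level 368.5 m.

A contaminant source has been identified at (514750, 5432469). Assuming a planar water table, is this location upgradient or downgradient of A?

upgradient

∂h/∂x = (368.6 − 368.7) / (515145 − 514885) = -0.0003846
∂h/∂y = (368.5 − 368.7) / (5431789 − 5432124) = +0.0005970
Head at (514750, 5432469) = 368.7 + (-0.0003846)·(-135) + (+0.0005970)·(345) = 368.96 m.
That is higher than the 368.7 m at A, so the point is upgradient.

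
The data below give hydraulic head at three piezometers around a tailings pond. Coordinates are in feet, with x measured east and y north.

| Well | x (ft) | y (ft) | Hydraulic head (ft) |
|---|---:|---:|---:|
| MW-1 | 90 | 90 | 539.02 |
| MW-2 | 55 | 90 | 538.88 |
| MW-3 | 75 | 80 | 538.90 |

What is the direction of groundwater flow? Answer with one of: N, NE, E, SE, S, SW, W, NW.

SW

With h = a·x + b·y + c and MW-1 as origin, the differences give:
  (-35)·a + 0·b = -0.14
  (-15)·a + (-10)·b = -0.12
Eliminate b (×(-10) and ×0, subtract): 350·a = 1.400 → a = ∂h/∂x = +0.004000
Back-substitute: b = ∂h/∂y = +0.006000.
Flow = −∇h = (-0.004000 east, -0.006000 north), which points southwest.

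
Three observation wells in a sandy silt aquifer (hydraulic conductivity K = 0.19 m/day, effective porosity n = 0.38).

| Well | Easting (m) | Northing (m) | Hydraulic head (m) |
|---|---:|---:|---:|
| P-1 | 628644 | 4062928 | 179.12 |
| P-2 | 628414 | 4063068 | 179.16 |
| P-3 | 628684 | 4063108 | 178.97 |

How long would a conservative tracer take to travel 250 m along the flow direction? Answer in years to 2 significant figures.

With h = a·x + b·y + c and P-1 as origin, the differences give:
  (-230)·a + 140·b = +0.04
  40·a + 180·b = -0.15
Eliminate b (×180 and ×140, subtract): -47000·a = 28.200 → a = ∂h/∂x = -0.0006000
Back-substitute: b = ∂h/∂y = -0.0007000.
|∇h| = √(-0.0006000² + -0.0007000²) = 0.000922
Seepage velocity v = K·i/n = 0.19 × 0.000922 / 0.38 = 0.000461 m/day.
t = 250 / 0.000461 = 5.423e+05 days = 1.48e+03 years.

1500 years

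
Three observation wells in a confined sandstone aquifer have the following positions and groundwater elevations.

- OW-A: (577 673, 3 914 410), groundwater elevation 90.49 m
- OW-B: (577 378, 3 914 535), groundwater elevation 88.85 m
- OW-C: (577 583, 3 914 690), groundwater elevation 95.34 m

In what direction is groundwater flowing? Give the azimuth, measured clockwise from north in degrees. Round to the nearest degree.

Taking OW-A as reference: OW-B−OW-A = (-295, 125, -1.64); OW-C−OW-A = (-90, 280, +4.85).
Determinant of the coordinate differences = (-295)·280 − (-90)·125 = -71350.
∂h/∂x = [(-1.64)·280 − (+4.85)·125] / -71350 = +0.01493
∂h/∂y = [(-295)·(+4.85) − (-90)·(-1.64)] / -71350 = +0.02212
Flow direction (−∇h) has components (-0.01493 E, -0.02212 N).
Azimuth = atan2(E, N) = atan2(-0.01493, -0.02212) = 214.0° ≈ 214°.

214°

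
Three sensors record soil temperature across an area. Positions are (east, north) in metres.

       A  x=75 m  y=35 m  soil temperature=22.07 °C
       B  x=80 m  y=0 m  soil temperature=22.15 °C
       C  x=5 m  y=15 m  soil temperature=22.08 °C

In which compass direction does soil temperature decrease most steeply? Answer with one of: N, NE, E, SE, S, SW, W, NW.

Taking A as reference: B−A = (5, -35, +0.08); C−A = (-70, -20, +0.01).
Solve a·Δx + b·Δy = ΔT: det = 5·(-20) − (-70)·(-35) = -2550.
∂T/∂x = [(+0.08)·(-20) − (+0.01)·(-35)] / -2550 = +0.0004902
∂T/∂y = [5·(+0.01) − (-70)·(+0.08)] / -2550 = -0.002216
Steepest decrease is along −∇f = (-0.0004902 E, +0.002216 N) → north.

N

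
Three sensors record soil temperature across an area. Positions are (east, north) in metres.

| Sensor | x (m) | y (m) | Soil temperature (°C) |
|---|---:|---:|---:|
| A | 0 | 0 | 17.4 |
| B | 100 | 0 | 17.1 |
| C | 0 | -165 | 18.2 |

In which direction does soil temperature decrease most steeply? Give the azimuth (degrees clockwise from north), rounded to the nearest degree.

032°

∂T/∂x = (17.1 − 17.4) / (100 − 0) = -0.003000
∂T/∂y = (18.2 − 17.4) / (-165 − 0) = -0.004848
Steepest decrease is along −∇f: components (+0.003000 E, +0.004848 N).
Azimuth = atan2(+0.003000, +0.004848) = 31.7° ≈ 032°.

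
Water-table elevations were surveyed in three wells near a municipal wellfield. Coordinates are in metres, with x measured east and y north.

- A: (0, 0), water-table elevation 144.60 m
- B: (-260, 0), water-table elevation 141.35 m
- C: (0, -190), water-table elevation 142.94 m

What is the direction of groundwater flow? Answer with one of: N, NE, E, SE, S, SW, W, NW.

∂h/∂x = (141.35 − 144.60) / (-260 − 0) = +0.01250
∂h/∂y = (142.94 − 144.60) / (-190 − 0) = +0.008737
Flow = −∇h = (-0.01250 east, -0.008737 north), which points southwest.

SW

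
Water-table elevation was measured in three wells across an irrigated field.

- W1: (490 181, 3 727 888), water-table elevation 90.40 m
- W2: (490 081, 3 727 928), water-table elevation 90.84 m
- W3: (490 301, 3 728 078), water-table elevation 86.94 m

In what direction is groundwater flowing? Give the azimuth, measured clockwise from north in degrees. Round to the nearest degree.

037°

Differences from W1: to W2 (Δx, Δy, Δh) = (-100, 40, +0.44); to W3 = (120, 190, -3.46).
Solve a·Δx + b·Δy = Δh: det = (-100)·190 − 120·40 = -23800.
∂h/∂x = [(+0.44)·190 − (-3.46)·40] / -23800 = -0.009328
∂h/∂y = [(-100)·(-3.46) − 120·(+0.44)] / -23800 = -0.01232
Flow direction (−∇h) has components (+0.009328 E, +0.01232 N).
Azimuth = atan2(E, N) = atan2(+0.009328, +0.01232) = 37.1° ≈ 037°.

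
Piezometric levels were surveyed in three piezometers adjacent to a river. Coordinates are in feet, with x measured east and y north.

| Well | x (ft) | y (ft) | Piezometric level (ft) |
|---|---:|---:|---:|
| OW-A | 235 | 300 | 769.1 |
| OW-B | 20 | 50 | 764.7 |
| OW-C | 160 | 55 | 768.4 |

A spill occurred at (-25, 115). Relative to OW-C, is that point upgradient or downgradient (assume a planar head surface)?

Taking OW-A as reference: OW-B−OW-A = (-215, -250, -4.4); OW-C−OW-A = (-75, -245, -0.7).
Solve a·Δx + b·Δy = Δh: det = (-215)·(-245) − (-75)·(-250) = 33925.
∂h/∂x = [(-4.4)·(-245) − (-0.7)·(-250)] / 33925 = +0.02662
∂h/∂y = [(-215)·(-0.7) − (-75)·(-4.4)] / 33925 = -0.005291
Head at (-25, 115) = 769.1 + (+0.02662)·(-260) + (-0.005291)·(-185) = 763.16 ft.
That is lower than the 768.4 ft at OW-C, so the point is downgradient.

downgradient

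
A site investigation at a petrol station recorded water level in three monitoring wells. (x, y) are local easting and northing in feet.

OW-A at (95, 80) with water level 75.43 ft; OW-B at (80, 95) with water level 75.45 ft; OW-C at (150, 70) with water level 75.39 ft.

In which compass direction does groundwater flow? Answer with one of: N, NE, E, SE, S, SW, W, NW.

Three-point gradient (reference OW-A): Δ to OW-B = (-15, 15, +0.02), Δ to OW-C = (55, -10, -0.04).
∂h/∂x = -0.0005926, ∂h/∂y = +0.0007407 (det = -675).
Flow = −∇h = (+0.0005926 east, -0.0007407 north), which points southeast.

SE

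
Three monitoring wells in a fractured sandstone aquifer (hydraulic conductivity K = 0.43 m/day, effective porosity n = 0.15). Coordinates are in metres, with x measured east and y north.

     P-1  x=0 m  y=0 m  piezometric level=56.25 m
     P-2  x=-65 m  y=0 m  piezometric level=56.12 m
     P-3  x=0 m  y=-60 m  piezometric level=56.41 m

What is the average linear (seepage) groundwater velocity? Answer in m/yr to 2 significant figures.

3.5 m/yr

∂h/∂x = (56.12 − 56.25) / (-65 − 0) = +0.002000
∂h/∂y = (56.41 − 56.25) / (-60 − 0) = -0.002667
|∇h| = √(0.002000² + -0.002667²) = 0.003334
Seepage velocity v = K·i/n = 0.43 × 0.003334 / 0.15 = 0.009557 m/day = 3.491 m/yr.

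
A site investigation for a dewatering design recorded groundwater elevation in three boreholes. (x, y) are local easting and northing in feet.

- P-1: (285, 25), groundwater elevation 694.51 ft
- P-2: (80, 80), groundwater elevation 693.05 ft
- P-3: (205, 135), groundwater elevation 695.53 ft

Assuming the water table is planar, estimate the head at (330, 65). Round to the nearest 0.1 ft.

Differences from P-1: to P-2 (Δx, Δy, Δh) = (-205, 55, -1.46); to P-3 = (-80, 110, +1.02).
Determinant of the coordinate differences = (-205)·110 − (-80)·55 = -18150.
∂h/∂x = [(-1.46)·110 − (+1.02)·55] / -18150 = +0.01194
∂h/∂y = [(-205)·(+1.02) − (-80)·(-1.46)] / -18150 = +0.01796
h(330, 65) = 694.51 + (+0.01194)·(45) + (+0.01796)·(40) = 694.51 +0.537 +0.718 = 695.766 ft.

695.8 ft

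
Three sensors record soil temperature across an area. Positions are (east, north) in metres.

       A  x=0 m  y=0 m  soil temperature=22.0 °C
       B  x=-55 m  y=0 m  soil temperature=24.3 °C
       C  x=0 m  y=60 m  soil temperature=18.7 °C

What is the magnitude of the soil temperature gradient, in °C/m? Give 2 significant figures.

0.069 °C/m

∂T/∂x = (24.3 − 22.0) / (-55 − 0) = -0.04182
∂T/∂y = (18.7 − 22.0) / (60 − 0) = -0.05500
|∇f| = √(-0.04182² + -0.05500²) = 0.06909 °C/m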